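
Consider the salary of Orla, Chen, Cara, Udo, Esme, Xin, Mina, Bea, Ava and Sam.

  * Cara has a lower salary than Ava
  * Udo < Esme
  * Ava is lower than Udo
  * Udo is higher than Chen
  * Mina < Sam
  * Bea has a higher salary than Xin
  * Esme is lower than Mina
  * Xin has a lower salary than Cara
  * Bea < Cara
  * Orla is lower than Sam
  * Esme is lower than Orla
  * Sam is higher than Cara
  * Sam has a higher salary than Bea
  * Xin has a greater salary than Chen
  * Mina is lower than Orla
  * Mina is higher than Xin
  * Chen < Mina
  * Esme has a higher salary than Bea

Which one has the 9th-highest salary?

The consecutive relations fix a unique order: Chen < Xin < Bea < Cara < Ava < Udo < Esme < Mina < Orla < Sam.
Counting 9 from the largest end gives Xin.

Xin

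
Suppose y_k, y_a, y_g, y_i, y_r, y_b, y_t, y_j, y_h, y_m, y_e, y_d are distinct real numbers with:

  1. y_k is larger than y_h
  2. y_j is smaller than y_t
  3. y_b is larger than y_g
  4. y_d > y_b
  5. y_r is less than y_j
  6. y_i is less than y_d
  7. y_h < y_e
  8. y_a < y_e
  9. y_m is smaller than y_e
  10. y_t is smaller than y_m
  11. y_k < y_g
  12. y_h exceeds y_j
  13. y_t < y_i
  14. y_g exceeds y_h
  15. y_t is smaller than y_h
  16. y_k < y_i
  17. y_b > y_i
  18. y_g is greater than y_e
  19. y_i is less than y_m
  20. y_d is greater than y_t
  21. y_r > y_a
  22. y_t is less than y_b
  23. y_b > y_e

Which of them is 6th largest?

y_i

Chaining the given pairs: y_a < y_r < y_j < y_t < y_h < y_k < y_i < y_m < y_e < y_g < y_b < y_d.
The 6th largest is y_i.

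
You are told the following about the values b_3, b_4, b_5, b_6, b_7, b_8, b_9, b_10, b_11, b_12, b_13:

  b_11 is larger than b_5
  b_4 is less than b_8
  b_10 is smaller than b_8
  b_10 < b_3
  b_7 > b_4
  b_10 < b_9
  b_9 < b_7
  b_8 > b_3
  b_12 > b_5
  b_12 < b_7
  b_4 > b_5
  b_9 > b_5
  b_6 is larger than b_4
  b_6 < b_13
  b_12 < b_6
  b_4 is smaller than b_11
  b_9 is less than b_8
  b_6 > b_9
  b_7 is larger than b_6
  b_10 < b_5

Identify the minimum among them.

b_10

Chaining upward from b_10: directly above it, b_5, b_3, b_9, b_8; then b_12, b_4, b_6, b_11, b_7; then b_13.
That covers every other element, and nothing is given below b_10, so b_10 is the minimum.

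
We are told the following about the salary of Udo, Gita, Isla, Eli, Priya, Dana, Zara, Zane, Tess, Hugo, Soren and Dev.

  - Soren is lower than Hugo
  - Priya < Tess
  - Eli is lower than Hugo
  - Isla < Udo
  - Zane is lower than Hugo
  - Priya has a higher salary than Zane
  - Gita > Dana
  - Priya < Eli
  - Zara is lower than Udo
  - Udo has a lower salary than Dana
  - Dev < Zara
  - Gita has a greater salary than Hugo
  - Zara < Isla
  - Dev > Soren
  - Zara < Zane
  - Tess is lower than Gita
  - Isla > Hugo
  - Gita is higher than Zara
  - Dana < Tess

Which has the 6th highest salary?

Piecing the relations together gives one ordering: Soren < Dev < Zara < Zane < Priya < Eli < Hugo < Isla < Udo < Dana < Tess < Gita.
Counting 6 from the largest end gives Hugo.

Hugo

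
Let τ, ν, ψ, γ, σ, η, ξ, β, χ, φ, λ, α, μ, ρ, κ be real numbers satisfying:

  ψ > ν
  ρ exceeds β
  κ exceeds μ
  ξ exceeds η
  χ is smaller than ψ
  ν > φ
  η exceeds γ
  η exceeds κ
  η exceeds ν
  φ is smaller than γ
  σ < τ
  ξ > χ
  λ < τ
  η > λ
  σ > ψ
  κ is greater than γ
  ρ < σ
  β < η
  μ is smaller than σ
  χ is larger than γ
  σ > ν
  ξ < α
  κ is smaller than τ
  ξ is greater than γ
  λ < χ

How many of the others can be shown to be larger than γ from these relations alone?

8

Directly above γ: χ, κ, η, ξ.
One step further: ψ, τ, α (7 so far).
One step further: σ (8 so far).
Nothing else is reachable above γ; 8 in all.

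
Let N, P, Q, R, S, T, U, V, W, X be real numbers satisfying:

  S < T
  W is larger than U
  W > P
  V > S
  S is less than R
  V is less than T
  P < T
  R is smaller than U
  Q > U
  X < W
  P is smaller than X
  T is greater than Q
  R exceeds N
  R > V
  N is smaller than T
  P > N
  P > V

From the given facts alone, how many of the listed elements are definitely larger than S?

The elements the relations force above S are V, R, U, P, Q, T, X, W — no chain reaches any other.
That is 8.

8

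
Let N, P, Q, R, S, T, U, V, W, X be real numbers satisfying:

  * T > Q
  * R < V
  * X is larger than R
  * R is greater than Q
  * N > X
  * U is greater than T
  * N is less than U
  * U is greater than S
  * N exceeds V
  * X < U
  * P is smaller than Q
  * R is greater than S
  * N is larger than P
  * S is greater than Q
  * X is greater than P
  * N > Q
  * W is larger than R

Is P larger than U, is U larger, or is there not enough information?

P < Q and Q < S give P < S.
Then S < R extends the chain to R.
With R < X: P < Q < S < R < X.
With X < N: P < Q < S < R < X < N.
Then N < U extends the chain to U.
So U is larger.

U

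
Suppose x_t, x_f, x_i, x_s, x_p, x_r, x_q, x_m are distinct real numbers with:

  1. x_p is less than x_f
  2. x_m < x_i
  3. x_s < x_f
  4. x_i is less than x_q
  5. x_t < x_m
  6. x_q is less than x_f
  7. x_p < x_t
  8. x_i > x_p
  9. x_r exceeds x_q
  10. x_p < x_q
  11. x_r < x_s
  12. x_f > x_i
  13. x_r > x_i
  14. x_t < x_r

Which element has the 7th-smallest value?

x_s

Piecing the relations together gives one ordering: x_p < x_t < x_m < x_i < x_q < x_r < x_s < x_f.
The 7th smallest is x_s.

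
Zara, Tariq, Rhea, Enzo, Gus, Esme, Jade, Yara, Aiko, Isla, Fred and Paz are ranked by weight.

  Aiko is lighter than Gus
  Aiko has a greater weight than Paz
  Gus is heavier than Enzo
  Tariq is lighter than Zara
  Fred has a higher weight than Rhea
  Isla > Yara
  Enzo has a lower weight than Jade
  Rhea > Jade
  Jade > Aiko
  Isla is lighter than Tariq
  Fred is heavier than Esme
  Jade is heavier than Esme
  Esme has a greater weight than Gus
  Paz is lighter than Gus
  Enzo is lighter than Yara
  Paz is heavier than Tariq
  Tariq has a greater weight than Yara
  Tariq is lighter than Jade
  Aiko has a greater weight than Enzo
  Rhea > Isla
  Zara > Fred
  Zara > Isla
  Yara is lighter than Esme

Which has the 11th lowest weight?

Fred

Piecing the relations together gives one ordering: Enzo < Yara < Isla < Tariq < Paz < Aiko < Gus < Esme < Jade < Rhea < Fred < Zara.
Counting 11 from the smallest end gives Fred.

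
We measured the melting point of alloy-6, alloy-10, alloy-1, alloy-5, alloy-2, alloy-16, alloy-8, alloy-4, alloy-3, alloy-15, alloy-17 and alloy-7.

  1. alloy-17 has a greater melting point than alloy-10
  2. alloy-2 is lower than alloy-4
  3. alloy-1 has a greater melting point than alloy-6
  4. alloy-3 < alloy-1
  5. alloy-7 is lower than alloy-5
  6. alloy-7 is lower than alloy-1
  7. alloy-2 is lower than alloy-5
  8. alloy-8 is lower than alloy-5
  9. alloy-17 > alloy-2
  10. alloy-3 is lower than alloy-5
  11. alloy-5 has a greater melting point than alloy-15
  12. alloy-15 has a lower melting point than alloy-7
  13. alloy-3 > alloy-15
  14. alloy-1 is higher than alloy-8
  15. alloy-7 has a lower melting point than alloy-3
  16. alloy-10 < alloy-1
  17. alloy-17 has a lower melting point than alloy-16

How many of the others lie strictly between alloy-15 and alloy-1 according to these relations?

The relations place alloy-15 below alloy-1. An element lies strictly between them when it is forced above alloy-15 and also forced below alloy-1.
Above alloy-15: {alloy-7, alloy-3, alloy-5}. Below alloy-1: {alloy-10, alloy-8, alloy-7, alloy-3, alloy-6}.
Intersection: {alloy-7, alloy-3} — 2.

2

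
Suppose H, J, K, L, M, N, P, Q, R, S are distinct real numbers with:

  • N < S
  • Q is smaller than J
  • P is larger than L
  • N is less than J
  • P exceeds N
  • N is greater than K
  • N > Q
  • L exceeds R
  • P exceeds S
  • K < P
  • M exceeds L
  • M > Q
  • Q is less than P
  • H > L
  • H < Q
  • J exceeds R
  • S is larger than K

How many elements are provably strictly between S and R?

4

The relations place R below S. An element lies strictly between them when it is forced above R and also forced below S.
Above R: {L, H, Q, M, N, J, P}. Below S: {K, L, H, Q, N}.
Intersection: {L, H, Q, N} — 4.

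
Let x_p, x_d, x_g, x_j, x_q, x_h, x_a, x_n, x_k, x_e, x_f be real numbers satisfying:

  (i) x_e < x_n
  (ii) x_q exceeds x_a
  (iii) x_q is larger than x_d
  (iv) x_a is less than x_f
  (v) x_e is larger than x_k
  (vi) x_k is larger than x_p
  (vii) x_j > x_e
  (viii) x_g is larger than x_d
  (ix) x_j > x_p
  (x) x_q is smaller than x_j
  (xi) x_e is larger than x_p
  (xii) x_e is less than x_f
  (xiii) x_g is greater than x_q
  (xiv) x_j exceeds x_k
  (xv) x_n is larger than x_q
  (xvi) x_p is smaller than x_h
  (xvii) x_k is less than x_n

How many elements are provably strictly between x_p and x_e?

1

The relations place x_p below x_e. An element lies strictly between them when it is forced above x_p and also forced below x_e.
Above x_p: {x_k, x_h, x_j, x_n, x_f}. Below x_e: {x_k}.
Intersection: {x_k} — 1.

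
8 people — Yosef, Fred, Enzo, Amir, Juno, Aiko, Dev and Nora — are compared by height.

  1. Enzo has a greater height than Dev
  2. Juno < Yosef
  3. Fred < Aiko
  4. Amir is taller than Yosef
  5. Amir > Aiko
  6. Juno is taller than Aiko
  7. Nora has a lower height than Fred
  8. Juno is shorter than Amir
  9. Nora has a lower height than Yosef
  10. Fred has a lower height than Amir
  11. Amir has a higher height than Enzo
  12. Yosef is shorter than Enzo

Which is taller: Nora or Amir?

Amir

Nora < Fred and Fred < Aiko give Nora < Aiko.
With Aiko < Juno: Nora < Fred < Aiko < Juno.
Then Juno < Yosef extends the chain to Yosef.
With Yosef < Amir: Nora < Fred < Aiko < Juno < Yosef < Amir.
So Nora < Amir; Amir is the taller of the two.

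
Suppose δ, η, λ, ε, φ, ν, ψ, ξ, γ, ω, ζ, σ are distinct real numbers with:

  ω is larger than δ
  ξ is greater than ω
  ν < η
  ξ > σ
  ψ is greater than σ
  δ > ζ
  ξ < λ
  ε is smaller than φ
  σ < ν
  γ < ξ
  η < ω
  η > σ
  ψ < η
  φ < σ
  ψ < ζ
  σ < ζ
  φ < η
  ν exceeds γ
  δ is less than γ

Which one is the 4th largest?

The consecutive relations fix a unique order: ε < φ < σ < ψ < ζ < δ < γ < ν < η < ω < ξ < λ.
The 4th largest is η.

η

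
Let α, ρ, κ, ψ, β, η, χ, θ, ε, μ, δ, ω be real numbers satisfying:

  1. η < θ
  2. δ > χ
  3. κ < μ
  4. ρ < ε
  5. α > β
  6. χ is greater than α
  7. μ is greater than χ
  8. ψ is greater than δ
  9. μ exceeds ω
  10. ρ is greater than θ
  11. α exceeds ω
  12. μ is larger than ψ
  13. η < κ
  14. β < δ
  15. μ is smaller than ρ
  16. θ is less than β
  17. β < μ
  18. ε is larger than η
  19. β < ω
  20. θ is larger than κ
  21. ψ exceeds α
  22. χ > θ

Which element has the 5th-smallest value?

The consecutive relations fix a unique order: η < κ < θ < β < ω < α < χ < δ < ψ < μ < ρ < ε.
The 5th smallest is ω.

ω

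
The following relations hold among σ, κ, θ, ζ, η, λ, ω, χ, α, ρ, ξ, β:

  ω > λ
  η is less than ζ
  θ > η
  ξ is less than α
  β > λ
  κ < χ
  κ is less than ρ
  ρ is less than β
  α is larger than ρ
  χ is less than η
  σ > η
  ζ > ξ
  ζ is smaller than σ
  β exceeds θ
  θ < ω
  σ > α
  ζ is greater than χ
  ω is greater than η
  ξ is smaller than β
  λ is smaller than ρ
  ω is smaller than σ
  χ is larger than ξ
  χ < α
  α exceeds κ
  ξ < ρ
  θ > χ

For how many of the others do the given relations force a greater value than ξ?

Directly above ξ: χ, ρ, β, α, ζ.
One step further: η, θ, σ (8 so far).
One step further: ω (9 so far).
Nothing else is reachable above ξ; 9 in all.

9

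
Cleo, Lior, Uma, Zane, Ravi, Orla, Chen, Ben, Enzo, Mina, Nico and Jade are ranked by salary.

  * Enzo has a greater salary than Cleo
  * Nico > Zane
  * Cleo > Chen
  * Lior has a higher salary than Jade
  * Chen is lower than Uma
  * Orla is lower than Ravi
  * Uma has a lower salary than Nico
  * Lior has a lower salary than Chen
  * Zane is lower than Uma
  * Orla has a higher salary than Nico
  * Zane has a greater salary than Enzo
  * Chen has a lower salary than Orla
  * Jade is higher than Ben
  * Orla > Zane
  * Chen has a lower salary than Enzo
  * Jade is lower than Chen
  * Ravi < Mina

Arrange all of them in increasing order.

Ben < Jade < Lior < Chen < Cleo < Enzo < Zane < Uma < Nico < Orla < Ravi < Mina

Each adjacent pair is fixed by a given relation: Ben < Jade; Jade < Lior; Lior < Chen; Chen < Cleo; Cleo < Enzo; Enzo < Zane; Zane < Uma; Uma < Nico; Nico < Orla; Orla < Ravi; Ravi < Mina. Chaining them end to end gives the full order.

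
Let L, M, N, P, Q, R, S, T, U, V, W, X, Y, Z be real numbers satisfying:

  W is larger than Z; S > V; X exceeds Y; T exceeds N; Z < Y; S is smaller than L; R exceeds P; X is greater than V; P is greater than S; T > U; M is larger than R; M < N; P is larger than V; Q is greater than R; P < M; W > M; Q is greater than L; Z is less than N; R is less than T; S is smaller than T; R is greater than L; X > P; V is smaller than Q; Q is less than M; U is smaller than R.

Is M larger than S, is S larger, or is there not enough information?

S < L and L < R give S < R.
Then R < Q extends the chain to Q.
With Q < M: S < L < R < Q < M.
So M is larger.

M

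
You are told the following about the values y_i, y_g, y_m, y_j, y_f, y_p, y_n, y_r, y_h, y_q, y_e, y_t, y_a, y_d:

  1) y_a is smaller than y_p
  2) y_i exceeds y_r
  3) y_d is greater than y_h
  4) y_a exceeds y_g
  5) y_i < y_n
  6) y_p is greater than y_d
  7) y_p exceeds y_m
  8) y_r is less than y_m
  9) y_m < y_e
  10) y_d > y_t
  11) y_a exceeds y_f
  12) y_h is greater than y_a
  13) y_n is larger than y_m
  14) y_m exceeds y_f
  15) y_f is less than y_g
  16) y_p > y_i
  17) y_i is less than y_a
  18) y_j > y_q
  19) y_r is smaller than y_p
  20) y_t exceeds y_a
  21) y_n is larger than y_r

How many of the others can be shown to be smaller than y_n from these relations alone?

The elements the relations force below y_n are y_f, y_r, y_m, y_i — no chain reaches any other.
That is 4.

4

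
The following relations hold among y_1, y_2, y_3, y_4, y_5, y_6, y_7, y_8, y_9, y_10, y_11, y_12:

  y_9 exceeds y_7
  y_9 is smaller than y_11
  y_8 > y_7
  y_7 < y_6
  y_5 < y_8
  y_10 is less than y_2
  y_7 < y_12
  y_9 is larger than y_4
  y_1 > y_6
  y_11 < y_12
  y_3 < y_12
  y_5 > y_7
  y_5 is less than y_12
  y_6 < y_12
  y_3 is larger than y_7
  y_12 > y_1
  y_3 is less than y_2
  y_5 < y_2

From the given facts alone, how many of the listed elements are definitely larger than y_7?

9

The elements the relations force above y_7 are y_5, y_3, y_6, y_9, y_1, y_11, y_8, y_2, y_12 — no chain reaches any other.
That is 9.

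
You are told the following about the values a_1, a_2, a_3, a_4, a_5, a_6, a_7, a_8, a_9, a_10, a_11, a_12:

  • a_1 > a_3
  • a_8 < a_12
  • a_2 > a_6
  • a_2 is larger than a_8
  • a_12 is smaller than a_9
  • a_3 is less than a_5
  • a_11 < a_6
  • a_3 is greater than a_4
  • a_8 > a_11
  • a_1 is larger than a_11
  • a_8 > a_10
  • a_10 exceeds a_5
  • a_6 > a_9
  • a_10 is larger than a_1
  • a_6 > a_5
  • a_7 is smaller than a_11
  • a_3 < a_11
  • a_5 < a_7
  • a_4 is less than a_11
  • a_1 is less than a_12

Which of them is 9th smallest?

Piecing the relations together gives one ordering: a_4 < a_3 < a_5 < a_7 < a_11 < a_1 < a_10 < a_8 < a_12 < a_9 < a_6 < a_2.
The 9th smallest is a_12.

a_12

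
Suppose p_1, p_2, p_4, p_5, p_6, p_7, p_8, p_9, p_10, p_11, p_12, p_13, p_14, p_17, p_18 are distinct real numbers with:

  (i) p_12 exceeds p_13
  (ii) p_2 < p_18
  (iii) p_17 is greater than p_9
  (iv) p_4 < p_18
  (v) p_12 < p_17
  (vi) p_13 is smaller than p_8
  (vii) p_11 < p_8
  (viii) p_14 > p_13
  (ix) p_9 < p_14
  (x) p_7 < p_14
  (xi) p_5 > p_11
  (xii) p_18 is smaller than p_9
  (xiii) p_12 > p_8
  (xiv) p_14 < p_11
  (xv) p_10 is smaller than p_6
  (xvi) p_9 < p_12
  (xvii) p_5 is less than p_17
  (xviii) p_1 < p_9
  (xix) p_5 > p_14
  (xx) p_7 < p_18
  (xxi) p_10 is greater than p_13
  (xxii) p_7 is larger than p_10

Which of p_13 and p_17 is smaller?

p_13

Link the given pairs in sequence: p_13 < p_10; p_10 < p_7; p_7 < p_18; p_18 < p_9; p_9 < p_14; p_14 < p_5; p_5 < p_17.
Chaining these gives p_13 < p_10 < p_7 < p_18 < p_9 < p_14 < p_5 < p_17.
So p_13 < p_17; p_13 is the smaller of the two.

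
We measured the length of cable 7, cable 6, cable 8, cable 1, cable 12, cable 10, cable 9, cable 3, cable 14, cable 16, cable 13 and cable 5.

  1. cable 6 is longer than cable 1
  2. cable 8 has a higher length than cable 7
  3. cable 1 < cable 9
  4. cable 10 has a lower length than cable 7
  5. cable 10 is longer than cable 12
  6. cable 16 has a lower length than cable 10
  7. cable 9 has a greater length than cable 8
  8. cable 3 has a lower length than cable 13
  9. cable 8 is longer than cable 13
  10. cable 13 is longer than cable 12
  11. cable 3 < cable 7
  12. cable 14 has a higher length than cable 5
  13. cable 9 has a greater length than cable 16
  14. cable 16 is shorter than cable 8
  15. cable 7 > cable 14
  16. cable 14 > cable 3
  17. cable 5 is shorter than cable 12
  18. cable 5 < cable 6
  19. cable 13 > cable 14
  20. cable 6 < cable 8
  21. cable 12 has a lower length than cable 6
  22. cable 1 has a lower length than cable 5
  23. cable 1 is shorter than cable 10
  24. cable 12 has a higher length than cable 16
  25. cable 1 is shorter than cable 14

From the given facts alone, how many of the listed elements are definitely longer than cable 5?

8

The elements the relations force above cable 5 are cable 14, cable 12, cable 13, cable 6, cable 10, cable 7, cable 8, cable 9 — no chain reaches any other.
That is 8.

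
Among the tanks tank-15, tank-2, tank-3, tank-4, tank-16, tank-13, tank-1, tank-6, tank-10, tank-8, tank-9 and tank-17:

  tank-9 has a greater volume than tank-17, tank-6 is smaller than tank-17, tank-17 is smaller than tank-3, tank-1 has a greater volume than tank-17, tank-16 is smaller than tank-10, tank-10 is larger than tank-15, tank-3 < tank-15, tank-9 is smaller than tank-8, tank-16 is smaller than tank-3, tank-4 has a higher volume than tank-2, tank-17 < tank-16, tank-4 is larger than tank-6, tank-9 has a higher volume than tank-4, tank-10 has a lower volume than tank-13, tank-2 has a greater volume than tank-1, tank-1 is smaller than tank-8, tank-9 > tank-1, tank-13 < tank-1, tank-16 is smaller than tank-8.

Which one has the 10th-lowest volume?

Piecing the relations together gives one ordering: tank-6 < tank-17 < tank-16 < tank-3 < tank-15 < tank-10 < tank-13 < tank-1 < tank-2 < tank-4 < tank-9 < tank-8.
Counting 10 from the smallest end gives tank-4.

tank-4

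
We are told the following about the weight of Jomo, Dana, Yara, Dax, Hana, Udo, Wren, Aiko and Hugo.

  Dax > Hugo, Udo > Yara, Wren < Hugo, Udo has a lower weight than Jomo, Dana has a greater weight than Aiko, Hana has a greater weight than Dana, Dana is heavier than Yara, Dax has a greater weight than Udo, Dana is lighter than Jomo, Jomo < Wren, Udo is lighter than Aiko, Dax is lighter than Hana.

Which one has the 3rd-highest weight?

Hugo

Piecing the relations together gives one ordering: Yara < Udo < Aiko < Dana < Jomo < Wren < Hugo < Dax < Hana.
The 3rd largest is Hugo.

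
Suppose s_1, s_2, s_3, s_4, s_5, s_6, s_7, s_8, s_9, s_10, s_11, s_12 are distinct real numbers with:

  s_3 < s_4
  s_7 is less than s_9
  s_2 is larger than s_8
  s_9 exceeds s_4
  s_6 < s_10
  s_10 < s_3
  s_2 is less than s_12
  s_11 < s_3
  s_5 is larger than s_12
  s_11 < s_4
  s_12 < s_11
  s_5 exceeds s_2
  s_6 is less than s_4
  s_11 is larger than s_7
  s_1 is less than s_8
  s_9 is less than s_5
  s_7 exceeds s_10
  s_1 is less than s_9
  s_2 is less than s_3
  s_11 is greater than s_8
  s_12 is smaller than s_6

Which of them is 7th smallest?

Piecing the relations together gives one ordering: s_1 < s_8 < s_2 < s_12 < s_6 < s_10 < s_7 < s_11 < s_3 < s_4 < s_9 < s_5.
Counting 7 from the smallest end gives s_7.

s_7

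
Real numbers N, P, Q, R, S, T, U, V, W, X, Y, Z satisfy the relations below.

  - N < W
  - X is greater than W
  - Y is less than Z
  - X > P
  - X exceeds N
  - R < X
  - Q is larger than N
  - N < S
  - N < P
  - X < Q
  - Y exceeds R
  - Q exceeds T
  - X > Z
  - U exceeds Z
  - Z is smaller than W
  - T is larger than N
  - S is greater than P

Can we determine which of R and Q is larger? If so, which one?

The relevant relations are R < Y; Y < Z; Z < X; X < Q.
Together: R < Y < Z < X < Q.
So Q is larger.

Q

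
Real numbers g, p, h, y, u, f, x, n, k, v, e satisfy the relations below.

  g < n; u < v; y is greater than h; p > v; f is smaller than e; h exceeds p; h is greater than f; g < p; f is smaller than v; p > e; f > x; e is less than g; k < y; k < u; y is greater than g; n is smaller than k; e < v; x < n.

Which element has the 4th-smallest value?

Piecing the relations together gives one ordering: x < f < e < g < n < k < u < v < p < h < y.
Counting 4 from the smallest end gives g.

g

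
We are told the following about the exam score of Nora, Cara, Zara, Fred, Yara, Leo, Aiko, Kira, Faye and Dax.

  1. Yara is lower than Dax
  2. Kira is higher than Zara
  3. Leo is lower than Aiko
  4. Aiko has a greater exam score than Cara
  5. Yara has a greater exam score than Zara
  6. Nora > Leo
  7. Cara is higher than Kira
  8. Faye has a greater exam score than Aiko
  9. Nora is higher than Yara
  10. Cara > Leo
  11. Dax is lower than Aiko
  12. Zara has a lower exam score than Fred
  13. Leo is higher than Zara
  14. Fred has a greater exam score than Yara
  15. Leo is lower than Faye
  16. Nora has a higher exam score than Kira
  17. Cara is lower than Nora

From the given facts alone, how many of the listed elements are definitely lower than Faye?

7

The elements the relations force below Faye are Zara, Kira, Yara, Leo, Cara, Dax, Aiko — no chain reaches any other.
That is 7.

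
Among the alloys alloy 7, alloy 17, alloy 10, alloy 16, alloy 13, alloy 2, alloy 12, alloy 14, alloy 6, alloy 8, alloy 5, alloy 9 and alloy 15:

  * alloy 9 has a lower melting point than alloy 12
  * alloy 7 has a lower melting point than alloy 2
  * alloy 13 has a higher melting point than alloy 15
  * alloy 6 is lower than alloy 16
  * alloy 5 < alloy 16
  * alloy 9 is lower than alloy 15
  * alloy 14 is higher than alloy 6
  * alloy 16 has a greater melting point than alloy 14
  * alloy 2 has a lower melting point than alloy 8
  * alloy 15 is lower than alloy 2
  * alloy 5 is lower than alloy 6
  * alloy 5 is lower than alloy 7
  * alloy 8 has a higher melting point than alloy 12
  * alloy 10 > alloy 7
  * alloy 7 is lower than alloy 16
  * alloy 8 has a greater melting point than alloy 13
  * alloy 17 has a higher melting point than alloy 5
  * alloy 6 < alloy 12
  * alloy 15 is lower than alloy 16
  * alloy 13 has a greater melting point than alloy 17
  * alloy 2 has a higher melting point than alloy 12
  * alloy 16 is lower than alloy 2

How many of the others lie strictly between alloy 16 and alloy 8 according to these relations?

1

The relations place alloy 16 below alloy 8. An element lies strictly between them when it is forced above alloy 16 and also forced below alloy 8.
Above alloy 16: {alloy 2}. Below alloy 8: {alloy 9, alloy 5, alloy 17, alloy 6, alloy 15, alloy 14, alloy 7, alloy 12, alloy 13, alloy 2}.
Intersection: {alloy 2} — 1.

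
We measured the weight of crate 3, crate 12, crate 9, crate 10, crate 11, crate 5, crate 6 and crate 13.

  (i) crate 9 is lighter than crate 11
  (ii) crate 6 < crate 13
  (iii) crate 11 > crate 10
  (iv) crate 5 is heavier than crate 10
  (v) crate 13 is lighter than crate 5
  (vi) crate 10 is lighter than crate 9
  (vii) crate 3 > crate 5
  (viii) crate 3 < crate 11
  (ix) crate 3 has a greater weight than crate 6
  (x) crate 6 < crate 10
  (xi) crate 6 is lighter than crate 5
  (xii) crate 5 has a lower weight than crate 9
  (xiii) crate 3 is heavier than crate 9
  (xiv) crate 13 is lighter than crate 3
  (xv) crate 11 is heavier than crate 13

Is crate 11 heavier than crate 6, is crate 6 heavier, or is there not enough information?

Following the relations from crate 6: crate 6 < crate 13 < crate 5 < crate 3 < crate 11.
So crate 11 is heavier.

crate 11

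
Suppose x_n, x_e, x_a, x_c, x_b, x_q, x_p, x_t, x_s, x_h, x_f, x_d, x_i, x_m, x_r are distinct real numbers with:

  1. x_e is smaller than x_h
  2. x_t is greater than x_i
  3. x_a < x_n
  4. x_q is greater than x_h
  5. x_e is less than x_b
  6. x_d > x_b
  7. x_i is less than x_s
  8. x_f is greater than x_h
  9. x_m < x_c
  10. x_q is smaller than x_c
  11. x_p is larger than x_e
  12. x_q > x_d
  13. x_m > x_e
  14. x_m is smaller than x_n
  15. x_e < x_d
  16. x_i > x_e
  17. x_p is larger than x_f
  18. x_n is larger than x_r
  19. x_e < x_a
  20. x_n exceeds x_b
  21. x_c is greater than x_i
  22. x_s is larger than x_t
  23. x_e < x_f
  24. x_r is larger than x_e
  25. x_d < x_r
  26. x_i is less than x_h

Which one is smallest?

x_i is not least since x_e < x_i; x_t is not least since x_i < x_t; x_h is not least since x_i < x_h; x_f is not least since x_h < x_f; x_b is not least since x_e < x_b; x_p is not least since x_f < x_p; x_s is not least since x_t < x_s; x_a is not least since x_e < x_a; x_d is not least since x_b < x_d; x_r is not least since x_d < x_r; x_m is not least since x_e < x_m; x_n is not least since x_a < x_n; x_q is not least since x_h < x_q; x_c is not least since x_m < x_c.
Only x_e has nothing below it, so x_e is the smallest.

x_e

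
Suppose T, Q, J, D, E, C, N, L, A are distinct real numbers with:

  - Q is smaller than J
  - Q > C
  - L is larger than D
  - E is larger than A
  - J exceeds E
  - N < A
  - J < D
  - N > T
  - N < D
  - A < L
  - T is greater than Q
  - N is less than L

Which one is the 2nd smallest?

Chaining the given pairs: C < Q < T < N < A < E < J < D < L.
Counting 2 from the smallest end gives Q.

Q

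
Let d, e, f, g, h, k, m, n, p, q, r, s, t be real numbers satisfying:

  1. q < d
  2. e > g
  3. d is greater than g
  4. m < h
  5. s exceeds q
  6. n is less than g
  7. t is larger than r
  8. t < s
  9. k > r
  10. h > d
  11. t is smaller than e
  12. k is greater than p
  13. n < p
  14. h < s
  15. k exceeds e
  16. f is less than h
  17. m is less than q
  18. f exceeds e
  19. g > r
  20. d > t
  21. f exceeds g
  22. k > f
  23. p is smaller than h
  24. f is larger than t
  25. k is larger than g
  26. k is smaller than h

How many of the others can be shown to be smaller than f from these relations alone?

5

Directly below f: g, t, e.
One step further: n, r (5 so far).
No other element is forced below f by the given relations, so the count is 5.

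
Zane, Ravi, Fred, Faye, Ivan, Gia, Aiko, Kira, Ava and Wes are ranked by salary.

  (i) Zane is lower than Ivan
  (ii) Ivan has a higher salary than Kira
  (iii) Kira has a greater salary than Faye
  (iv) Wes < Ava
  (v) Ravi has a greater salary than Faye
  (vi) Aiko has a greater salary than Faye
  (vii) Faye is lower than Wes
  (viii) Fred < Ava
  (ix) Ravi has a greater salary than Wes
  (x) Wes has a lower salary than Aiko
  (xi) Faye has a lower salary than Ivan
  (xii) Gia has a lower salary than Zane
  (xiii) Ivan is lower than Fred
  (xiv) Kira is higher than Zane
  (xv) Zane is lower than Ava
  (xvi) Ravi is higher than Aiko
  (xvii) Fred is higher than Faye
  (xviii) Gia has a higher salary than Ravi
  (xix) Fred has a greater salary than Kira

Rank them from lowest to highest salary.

Each adjacent pair is fixed by a given relation: Faye < Wes; Wes < Aiko; Aiko < Ravi; Ravi < Gia; Gia < Zane; Zane < Kira; Kira < Ivan; Ivan < Fred; Fred < Ava. Chaining them end to end gives the full order.

Faye < Wes < Aiko < Ravi < Gia < Zane < Kira < Ivan < Fred < Ava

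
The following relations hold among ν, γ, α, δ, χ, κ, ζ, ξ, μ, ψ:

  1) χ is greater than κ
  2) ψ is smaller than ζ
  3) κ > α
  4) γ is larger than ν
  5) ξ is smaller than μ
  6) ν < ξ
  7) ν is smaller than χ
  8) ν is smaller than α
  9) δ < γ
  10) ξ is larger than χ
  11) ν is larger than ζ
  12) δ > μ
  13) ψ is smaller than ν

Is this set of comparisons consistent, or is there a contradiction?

consistent

The single ordering ψ < ζ < ν < α < κ < χ < ξ < μ < δ < γ satisfies every listed relation, so no contradiction arises.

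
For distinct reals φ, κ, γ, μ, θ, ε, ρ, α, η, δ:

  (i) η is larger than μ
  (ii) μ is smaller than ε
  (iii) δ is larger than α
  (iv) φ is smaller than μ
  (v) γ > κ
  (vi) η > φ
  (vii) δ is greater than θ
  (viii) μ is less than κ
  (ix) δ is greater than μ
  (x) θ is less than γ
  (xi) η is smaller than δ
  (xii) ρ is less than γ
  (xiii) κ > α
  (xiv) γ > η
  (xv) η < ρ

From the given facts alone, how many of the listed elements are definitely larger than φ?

7

Directly above φ: μ, η.
One step further: ε, ρ, κ, γ, δ (7 so far).
No other element is forced above φ by the given relations, so the count is 7.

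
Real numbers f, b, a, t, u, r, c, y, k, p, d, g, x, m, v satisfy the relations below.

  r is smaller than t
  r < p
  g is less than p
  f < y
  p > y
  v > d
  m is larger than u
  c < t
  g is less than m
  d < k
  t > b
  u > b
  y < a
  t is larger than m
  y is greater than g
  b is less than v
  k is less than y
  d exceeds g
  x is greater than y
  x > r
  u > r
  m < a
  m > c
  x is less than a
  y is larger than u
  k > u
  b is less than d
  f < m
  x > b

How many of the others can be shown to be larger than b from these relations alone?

10

Directly above b: u, d, t, x, v.
One step further: k, y, m, a (9 so far).
One step further: p (10 so far).
No other element is forced above b by the given relations, so the count is 10.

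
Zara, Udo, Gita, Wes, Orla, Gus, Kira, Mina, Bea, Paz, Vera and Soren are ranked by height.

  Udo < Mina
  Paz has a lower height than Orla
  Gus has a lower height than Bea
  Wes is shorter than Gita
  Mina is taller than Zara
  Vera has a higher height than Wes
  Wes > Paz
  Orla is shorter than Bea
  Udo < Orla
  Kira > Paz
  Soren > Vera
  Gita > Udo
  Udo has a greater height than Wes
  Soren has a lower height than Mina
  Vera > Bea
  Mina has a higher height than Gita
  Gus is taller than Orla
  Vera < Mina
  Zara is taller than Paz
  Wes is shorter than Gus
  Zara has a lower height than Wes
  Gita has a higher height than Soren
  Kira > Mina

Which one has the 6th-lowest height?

Piecing the relations together gives one ordering: Paz < Zara < Wes < Udo < Orla < Gus < Bea < Vera < Soren < Gita < Mina < Kira.
Counting 6 from the smallest end gives Gus.

Gus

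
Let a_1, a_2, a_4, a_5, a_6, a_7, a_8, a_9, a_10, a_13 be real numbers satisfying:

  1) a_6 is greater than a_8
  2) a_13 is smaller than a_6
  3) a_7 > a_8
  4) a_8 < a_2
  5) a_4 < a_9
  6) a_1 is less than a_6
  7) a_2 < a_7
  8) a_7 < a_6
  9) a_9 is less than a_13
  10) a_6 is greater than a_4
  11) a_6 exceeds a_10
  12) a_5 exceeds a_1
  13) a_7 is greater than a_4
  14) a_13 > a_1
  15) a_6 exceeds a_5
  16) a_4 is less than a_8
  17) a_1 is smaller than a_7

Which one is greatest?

Chaining downward from a_6: directly below it, a_1, a_4, a_8, a_10, a_5, a_13, a_7; then a_9, a_2.
That covers every other element, and nothing is given above a_6, so a_6 is the greatest.

a_6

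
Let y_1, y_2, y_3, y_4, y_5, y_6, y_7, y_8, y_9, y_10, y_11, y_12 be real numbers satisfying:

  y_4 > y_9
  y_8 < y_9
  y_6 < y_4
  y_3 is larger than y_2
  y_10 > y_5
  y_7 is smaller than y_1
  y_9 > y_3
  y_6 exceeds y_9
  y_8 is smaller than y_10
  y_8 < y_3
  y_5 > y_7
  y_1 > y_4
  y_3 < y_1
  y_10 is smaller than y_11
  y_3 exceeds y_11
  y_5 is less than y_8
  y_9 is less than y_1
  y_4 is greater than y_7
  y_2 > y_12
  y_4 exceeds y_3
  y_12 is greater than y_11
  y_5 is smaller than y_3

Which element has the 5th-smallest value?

The consecutive relations fix a unique order: y_7 < y_5 < y_8 < y_10 < y_11 < y_12 < y_2 < y_3 < y_9 < y_6 < y_4 < y_1.
Counting 5 from the smallest end gives y_11.

y_11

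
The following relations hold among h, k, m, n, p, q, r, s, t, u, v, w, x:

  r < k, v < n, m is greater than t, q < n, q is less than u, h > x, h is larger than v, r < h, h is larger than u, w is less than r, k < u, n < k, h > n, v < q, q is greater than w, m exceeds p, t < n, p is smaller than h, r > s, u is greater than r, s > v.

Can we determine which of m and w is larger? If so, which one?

Following every chain through w: above w we get r, q, n, k, u, h.
m is not reached, and no chain runs the other way from m to w.
So the given relations leave the order of w and m undetermined.

undetermined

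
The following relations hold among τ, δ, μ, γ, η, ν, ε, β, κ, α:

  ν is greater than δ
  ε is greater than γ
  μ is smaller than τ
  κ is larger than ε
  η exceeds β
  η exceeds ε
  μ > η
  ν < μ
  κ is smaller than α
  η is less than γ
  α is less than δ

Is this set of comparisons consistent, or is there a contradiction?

inconsistent

We have ε < η stated directly, yet also η < γ < ε by chaining the others — so η < ε. Contradiction.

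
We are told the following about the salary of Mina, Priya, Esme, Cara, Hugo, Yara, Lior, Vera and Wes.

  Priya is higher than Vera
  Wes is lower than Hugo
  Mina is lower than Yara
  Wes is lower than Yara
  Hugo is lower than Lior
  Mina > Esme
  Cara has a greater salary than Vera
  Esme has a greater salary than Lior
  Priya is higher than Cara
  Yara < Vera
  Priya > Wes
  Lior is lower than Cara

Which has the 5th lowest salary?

Piecing the relations together gives one ordering: Wes < Hugo < Lior < Esme < Mina < Yara < Vera < Cara < Priya.
The 5th smallest is Mina.

Mina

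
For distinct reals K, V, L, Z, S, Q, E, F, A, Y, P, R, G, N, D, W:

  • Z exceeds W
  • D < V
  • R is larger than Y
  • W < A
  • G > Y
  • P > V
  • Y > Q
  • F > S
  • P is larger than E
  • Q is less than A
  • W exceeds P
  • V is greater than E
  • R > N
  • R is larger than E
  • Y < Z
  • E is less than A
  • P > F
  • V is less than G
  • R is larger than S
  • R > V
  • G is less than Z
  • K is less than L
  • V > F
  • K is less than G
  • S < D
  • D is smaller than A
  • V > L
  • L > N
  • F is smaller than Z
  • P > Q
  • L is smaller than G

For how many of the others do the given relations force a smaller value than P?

9

The elements the relations force below P are Q, S, N, F, K, E, D, L, V — no chain reaches any other.
That is 9.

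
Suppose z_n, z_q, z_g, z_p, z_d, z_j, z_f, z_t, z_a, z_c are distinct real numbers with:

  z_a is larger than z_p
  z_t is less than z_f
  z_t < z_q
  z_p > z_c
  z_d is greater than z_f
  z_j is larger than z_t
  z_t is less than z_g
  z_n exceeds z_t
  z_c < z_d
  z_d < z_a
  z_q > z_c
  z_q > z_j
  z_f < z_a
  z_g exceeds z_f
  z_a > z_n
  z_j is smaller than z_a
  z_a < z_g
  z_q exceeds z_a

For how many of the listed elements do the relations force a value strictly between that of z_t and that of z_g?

The relations place z_t below z_g. An element lies strictly between them when it is forced above z_t and also forced below z_g.
Above z_t: {z_n, z_j, z_f, z_d, z_a, z_q}. Below z_g: {z_c, z_p, z_n, z_j, z_f, z_d, z_a}.
Intersection: {z_n, z_j, z_f, z_d, z_a} — 5.

5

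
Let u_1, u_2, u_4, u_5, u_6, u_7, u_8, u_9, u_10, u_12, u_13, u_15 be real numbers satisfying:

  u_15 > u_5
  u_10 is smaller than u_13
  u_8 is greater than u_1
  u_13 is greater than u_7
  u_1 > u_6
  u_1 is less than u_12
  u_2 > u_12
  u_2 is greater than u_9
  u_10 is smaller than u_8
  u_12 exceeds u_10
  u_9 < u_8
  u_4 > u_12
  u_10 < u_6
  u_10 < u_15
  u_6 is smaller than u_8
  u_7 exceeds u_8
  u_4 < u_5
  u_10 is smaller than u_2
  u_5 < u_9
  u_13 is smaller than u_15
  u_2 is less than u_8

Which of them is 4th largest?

The consecutive relations fix a unique order: u_10 < u_6 < u_1 < u_12 < u_4 < u_5 < u_9 < u_2 < u_8 < u_7 < u_13 < u_15.
The 4th largest is u_8.

u_8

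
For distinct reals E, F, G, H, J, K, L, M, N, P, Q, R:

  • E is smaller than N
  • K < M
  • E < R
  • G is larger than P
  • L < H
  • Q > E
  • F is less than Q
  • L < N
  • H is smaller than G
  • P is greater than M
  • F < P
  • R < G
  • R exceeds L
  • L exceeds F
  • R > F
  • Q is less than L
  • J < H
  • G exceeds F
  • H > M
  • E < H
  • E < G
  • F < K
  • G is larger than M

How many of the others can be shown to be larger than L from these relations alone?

The elements the relations force above L are H, R, G, N — no chain reaches any other.
That is 4.

4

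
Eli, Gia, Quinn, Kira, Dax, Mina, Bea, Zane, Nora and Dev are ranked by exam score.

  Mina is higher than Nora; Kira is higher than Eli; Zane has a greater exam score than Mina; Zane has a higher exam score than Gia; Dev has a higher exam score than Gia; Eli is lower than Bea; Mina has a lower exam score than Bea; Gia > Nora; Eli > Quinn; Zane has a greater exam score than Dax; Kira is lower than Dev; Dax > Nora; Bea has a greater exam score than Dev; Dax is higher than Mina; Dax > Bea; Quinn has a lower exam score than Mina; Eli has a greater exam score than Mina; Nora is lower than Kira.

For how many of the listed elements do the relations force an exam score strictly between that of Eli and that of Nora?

1

Chaining upward from Nora reaches: Gia, Mina, Kira, Dev, Bea, Dax, Zane.
Chaining downward from Eli reaches: Quinn, Mina.
Strictly between Nora and Eli are those in both lists: Mina — 1 element.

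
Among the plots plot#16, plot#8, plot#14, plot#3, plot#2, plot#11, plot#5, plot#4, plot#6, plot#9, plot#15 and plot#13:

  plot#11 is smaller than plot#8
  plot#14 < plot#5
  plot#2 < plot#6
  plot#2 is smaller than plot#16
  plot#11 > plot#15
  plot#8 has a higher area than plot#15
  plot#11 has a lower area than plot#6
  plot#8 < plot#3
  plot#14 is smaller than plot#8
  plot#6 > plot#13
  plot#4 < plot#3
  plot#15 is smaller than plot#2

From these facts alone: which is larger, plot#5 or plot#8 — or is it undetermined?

undetermined

Following every chain through plot#8: above plot#8 we get plot#3; below plot#8 we get plot#15, plot#14, plot#11.
plot#5 is not reached, and no chain runs the other way from plot#5 to plot#8.
So the given relations leave the order of plot#8 and plot#5 undetermined.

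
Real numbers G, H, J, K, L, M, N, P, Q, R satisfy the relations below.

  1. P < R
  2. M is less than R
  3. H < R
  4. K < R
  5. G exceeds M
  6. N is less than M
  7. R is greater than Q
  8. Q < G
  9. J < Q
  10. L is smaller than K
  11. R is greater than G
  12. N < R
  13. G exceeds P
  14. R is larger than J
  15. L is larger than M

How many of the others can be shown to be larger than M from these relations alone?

4

From M the given relations immediately reach L, G, R.
From those, K — 4 in total.
Nothing else is reachable above M; 4 in all.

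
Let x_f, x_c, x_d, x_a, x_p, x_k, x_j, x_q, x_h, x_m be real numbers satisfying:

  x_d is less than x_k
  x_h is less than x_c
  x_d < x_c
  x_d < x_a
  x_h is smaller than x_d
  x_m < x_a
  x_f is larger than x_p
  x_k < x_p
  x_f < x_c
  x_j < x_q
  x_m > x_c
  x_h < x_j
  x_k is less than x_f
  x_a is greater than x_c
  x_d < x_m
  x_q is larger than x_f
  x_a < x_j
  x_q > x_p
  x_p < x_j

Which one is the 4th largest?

Piecing the relations together gives one ordering: x_h < x_d < x_k < x_p < x_f < x_c < x_m < x_a < x_j < x_q.
The 4th largest is x_m.

x_m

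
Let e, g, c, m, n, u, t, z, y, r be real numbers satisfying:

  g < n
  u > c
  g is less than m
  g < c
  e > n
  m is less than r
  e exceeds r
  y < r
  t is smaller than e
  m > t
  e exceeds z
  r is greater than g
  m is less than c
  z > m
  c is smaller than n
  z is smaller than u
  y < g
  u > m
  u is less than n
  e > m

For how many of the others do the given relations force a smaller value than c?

Directly below c: g, m.
One step further: t, y (4 so far).
No other element is forced below c by the given relations, so the count is 4.

4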